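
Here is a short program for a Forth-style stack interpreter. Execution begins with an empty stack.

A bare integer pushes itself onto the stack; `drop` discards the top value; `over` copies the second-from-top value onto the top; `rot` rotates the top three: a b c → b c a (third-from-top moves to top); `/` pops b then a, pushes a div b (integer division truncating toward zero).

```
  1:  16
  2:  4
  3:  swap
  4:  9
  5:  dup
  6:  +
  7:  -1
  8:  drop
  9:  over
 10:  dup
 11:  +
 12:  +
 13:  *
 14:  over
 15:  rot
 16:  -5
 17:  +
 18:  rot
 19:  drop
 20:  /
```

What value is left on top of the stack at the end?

16   : [16]
4    : [16, 4]
swap : [4, 16]
9    : [4, 16, 9]
dup  : [4, 16, 9, 9]
+    : [4, 16, 18]
-1   : [4, 16, 18, -1]
drop : [4, 16, 18]
over : [4, 16, 18, 16]
dup  : [4, 16, 18, 16, 16]
+    : [4, 16, 18, 32]
+    : [4, 16, 50]
*    : [4, 800]
over : [4, 800, 4]
rot  : [800, 4, 4]
-5   : [800, 4, 4, -5]
+    : [800, 4, -1]
rot  : [4, -1, 800]
drop : [4, -1]
/    : [-4]

-4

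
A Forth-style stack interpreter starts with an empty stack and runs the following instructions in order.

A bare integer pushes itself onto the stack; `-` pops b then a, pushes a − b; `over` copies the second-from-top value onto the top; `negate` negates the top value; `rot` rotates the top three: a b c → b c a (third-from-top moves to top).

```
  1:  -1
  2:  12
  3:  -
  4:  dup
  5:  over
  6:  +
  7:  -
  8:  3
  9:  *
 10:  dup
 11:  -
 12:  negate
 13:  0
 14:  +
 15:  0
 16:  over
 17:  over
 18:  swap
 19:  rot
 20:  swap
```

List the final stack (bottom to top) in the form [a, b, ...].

[0, 0, 0, 0]

-1      [-1]
12      [-1, 12]
-       [-13]
dup     [-13, -13]
over    [-13, -13, -13]
+       [-13, -26]
-       [13]
3       [13, 3]
*       [39]
dup     [39, 39]
-       [0]
negate  [0]
0       [0, 0]
+       [0]
0       [0, 0]
over    [0, 0, 0]
over    [0, 0, 0, 0]
swap    [0, 0, 0, 0]
rot     [0, 0, 0, 0]
swap    [0, 0, 0, 0]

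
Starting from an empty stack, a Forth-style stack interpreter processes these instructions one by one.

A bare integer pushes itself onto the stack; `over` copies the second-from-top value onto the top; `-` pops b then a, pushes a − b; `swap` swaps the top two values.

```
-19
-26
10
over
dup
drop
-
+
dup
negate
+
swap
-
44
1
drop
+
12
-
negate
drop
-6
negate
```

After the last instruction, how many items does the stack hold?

-19    -> -19
-26    -> -19 -26
10     -> -19 -26 10
over   -> -19 -26 10 -26
dup    -> -19 -26 10 -26 -26
drop   -> -19 -26 10 -26
-      -> -19 -26 36
+      -> -19 10
dup    -> -19 10 10
negate -> -19 10 -10
+      -> -19 0
swap   -> 0 -19
-      -> 19
44     -> 19 44
1      -> 19 44 1
drop   -> 19 44
+      -> 63
12     -> 63 12
-      -> 51
negate -> -51
drop   -> (empty)
-6     -> -6
negate -> 6

1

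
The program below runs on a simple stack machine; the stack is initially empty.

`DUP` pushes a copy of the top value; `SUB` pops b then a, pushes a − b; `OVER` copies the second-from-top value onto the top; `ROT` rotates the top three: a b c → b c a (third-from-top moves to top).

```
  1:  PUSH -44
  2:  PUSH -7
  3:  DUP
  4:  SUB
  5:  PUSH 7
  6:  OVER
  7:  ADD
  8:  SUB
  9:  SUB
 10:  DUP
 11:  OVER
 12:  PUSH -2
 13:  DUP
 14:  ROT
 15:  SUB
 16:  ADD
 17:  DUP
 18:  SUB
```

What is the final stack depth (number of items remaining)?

3

PUSH -44  -44
PUSH -7   -44 -7
DUP       -44 -7 -7
SUB       -44 0
PUSH 7    -44 0 7
OVER      -44 0 7 0
ADD       -44 0 7
SUB       -44 -7
SUB       -37
DUP       -37 -37
OVER      -37 -37 -37
PUSH -2   -37 -37 -37 -2
DUP       -37 -37 -37 -2 -2
ROT       -37 -37 -2 -2 -37
SUB       -37 -37 -2 35
ADD       -37 -37 33
DUP       -37 -37 33 33
SUB       -37 -37 0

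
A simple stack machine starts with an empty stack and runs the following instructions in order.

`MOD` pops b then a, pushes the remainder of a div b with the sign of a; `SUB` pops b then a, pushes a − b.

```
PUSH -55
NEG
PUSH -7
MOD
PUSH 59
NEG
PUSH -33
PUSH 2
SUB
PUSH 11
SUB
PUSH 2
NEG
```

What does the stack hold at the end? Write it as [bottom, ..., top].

[6, -59, -46, -2]

PUSH -55 -> [-55]
NEG      -> [55]
PUSH -7  -> [55, -7]
MOD      -> [6]
PUSH 59  -> [6, 59]
NEG      -> [6, -59]
PUSH -33 -> [6, -59, -33]
PUSH 2   -> [6, -59, -33, 2]
SUB      -> [6, -59, -35]
PUSH 11  -> [6, -59, -35, 11]
SUB      -> [6, -59, -46]
PUSH 2   -> [6, -59, -46, 2]
NEG      -> [6, -59, -46, -2]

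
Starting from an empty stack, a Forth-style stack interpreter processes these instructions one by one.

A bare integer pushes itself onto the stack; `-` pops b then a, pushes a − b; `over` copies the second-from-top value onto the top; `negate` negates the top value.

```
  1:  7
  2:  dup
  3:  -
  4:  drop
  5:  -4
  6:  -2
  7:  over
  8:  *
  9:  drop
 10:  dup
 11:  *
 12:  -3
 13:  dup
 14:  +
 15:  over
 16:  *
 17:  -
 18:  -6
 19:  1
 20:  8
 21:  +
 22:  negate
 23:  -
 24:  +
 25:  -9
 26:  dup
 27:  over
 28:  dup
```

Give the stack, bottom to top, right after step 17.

[112]

7    : 7
dup  : 7 7
-    : 0
drop : (empty)
-4   : -4
-2   : -4 -2
over : -4 -2 -4
*    : -4 8
drop : -4
dup  : -4 -4
*    : 16
-3   : 16 -3
dup  : 16 -3 -3
+    : 16 -6
over : 16 -6 16
*    : 16 -96
-    : 112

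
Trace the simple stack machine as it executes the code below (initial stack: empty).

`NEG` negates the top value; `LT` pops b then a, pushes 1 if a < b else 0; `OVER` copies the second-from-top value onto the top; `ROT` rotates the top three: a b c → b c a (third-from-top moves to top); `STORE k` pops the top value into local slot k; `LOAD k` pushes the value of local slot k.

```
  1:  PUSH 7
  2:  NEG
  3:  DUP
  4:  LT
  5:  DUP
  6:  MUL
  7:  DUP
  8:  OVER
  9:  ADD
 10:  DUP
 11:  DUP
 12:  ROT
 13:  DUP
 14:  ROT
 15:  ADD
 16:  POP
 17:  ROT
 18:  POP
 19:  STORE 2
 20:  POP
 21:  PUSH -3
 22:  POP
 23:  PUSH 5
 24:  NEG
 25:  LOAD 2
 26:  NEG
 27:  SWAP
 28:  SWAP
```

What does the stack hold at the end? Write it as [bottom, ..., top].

[-5, 0]

PUSH 7  -> [7]
NEG     -> [-7]
DUP     -> [-7, -7]
LT      -> [0]
DUP     -> [0, 0]
MUL     -> [0]
DUP     -> [0, 0]
OVER    -> [0, 0, 0]
ADD     -> [0, 0]
DUP     -> [0, 0, 0]
DUP     -> [0, 0, 0, 0]
ROT     -> [0, 0, 0, 0]
DUP     -> [0, 0, 0, 0, 0]
ROT     -> [0, 0, 0, 0, 0]
ADD     -> [0, 0, 0, 0]
POP     -> [0, 0, 0]
ROT     -> [0, 0, 0]
POP     -> [0, 0]
STORE 2 -> [0]
POP     -> []
PUSH -3 -> [-3]
POP     -> []
PUSH 5  -> [5]
NEG     -> [-5]
LOAD 2  -> [-5, 0]
NEG     -> [-5, 0]
SWAP    -> [0, -5]
SWAP    -> [-5, 0]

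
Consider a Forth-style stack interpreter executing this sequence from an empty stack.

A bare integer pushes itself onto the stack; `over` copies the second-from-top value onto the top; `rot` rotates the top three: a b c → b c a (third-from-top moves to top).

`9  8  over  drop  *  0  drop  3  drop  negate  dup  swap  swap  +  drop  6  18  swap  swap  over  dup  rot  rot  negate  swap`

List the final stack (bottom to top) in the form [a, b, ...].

[6, 6, -6, 18]

9      -> [9]
8      -> [9, 8]
over   -> [9, 8, 9]
drop   -> [9, 8]
*      -> [72]
0      -> [72, 0]
drop   -> [72]
3      -> [72, 3]
drop   -> [72]
negate -> [-72]
dup    -> [-72, -72]
swap   -> [-72, -72]
swap   -> [-72, -72]
+      -> [-144]
drop   -> []
6      -> [6]
18     -> [6, 18]
swap   -> [18, 6]
swap   -> [6, 18]
over   -> [6, 18, 6]
dup    -> [6, 18, 6, 6]
rot    -> [6, 6, 6, 18]
rot    -> [6, 6, 18, 6]
negate -> [6, 6, 18, -6]
swap   -> [6, 6, -6, 18]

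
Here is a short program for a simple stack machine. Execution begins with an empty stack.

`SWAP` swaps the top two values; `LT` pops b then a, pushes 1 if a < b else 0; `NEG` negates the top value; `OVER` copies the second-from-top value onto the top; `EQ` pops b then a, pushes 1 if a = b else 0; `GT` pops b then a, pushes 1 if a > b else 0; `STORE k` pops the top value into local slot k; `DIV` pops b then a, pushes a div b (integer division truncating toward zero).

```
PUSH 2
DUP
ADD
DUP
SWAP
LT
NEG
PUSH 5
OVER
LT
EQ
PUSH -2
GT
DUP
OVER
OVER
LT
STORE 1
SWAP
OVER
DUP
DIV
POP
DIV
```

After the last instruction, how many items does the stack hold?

PUSH 2  : [2]
DUP     : [2, 2]
ADD     : [4]
DUP     : [4, 4]
SWAP    : [4, 4]
LT      : [0]
NEG     : [0]
PUSH 5  : [0, 5]
OVER    : [0, 5, 0]
LT      : [0, 0]
EQ      : [1]
PUSH -2 : [1, -2]
GT      : [1]
DUP     : [1, 1]
OVER    : [1, 1, 1]
OVER    : [1, 1, 1, 1]
LT      : [1, 1, 0]
STORE 1 : [1, 1]
SWAP    : [1, 1]
OVER    : [1, 1, 1]
DUP     : [1, 1, 1, 1]
DIV     : [1, 1, 1]
POP     : [1, 1]
DIV     : [1]

1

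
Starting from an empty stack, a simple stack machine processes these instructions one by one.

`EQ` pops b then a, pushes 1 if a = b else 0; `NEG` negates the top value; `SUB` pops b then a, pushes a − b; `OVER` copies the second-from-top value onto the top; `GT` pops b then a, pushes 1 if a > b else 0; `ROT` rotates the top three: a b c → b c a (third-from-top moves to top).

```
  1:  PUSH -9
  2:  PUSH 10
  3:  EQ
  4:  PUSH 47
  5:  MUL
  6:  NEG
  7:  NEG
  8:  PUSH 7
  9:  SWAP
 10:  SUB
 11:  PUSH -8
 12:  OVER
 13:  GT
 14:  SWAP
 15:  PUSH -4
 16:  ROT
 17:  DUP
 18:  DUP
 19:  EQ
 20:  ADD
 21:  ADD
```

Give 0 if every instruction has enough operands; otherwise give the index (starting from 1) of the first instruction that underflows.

0

PUSH -9 -> [-9]
PUSH 10 -> [-9, 10]
EQ      -> [0]
PUSH 47 -> [0, 47]
MUL     -> [0]
NEG     -> [0]
NEG     -> [0]
PUSH 7  -> [0, 7]
SWAP    -> [7, 0]
SUB     -> [7]
PUSH -8 -> [7, -8]
OVER    -> [7, -8, 7]
GT      -> [7, 0]
SWAP    -> [0, 7]
PUSH -4 -> [0, 7, -4]
ROT     -> [7, -4, 0]
DUP     -> [7, -4, 0, 0]
DUP     -> [7, -4, 0, 0, 0]
EQ      -> [7, -4, 0, 1]
ADD     -> [7, -4, 1]
ADD     -> [7, -3]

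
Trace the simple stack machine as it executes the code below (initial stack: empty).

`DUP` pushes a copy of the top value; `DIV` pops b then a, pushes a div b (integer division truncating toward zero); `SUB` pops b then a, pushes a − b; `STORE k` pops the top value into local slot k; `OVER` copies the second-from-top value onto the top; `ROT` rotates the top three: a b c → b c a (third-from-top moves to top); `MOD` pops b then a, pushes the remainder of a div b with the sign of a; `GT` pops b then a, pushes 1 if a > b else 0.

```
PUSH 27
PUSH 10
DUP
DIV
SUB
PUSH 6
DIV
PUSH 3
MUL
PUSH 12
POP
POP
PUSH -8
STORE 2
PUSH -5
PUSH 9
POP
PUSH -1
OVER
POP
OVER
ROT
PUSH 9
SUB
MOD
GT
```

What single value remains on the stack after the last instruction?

PUSH 27  [27]
PUSH 10  [27, 10]
DUP      [27, 10, 10]
DIV      [27, 1]
SUB      [26]
PUSH 6   [26, 6]
DIV      [4]
PUSH 3   [4, 3]
MUL      [12]
PUSH 12  [12, 12]
POP      [12]
POP      []
PUSH -8  [-8]
STORE 2  []
PUSH -5  [-5]
PUSH 9   [-5, 9]
POP      [-5]
PUSH -1  [-5, -1]
OVER     [-5, -1, -5]
POP      [-5, -1]
OVER     [-5, -1, -5]
ROT      [-1, -5, -5]
PUSH 9   [-1, -5, -5, 9]
SUB      [-1, -5, -14]
MOD      [-1, -5]
GT       [1]

1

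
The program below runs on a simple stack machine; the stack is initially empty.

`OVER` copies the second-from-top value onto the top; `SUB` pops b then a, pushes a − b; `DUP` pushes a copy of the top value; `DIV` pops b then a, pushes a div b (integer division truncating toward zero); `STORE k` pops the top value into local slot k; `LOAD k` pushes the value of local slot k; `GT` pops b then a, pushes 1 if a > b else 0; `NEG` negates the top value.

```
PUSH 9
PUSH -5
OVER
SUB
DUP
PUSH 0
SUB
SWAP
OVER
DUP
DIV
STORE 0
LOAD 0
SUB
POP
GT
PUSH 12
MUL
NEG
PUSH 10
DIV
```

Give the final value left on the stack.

PUSH 9  → [9]
PUSH -5 → [9, -5]
OVER    → [9, -5, 9]
SUB     → [9, -14]
DUP     → [9, -14, -14]
PUSH 0  → [9, -14, -14, 0]
SUB     → [9, -14, -14]
SWAP    → [9, -14, -14]
OVER    → [9, -14, -14, -14]
DUP     → [9, -14, -14, -14, -14]
DIV     → [9, -14, -14, 1]
STORE 0 → [9, -14, -14]
LOAD 0  → [9, -14, -14, 1]
SUB     → [9, -14, -15]
POP     → [9, -14]
GT      → [1]
PUSH 12 → [1, 12]
MUL     → [12]
NEG     → [-12]
PUSH 10 → [-12, 10]
DIV     → [-1]

-1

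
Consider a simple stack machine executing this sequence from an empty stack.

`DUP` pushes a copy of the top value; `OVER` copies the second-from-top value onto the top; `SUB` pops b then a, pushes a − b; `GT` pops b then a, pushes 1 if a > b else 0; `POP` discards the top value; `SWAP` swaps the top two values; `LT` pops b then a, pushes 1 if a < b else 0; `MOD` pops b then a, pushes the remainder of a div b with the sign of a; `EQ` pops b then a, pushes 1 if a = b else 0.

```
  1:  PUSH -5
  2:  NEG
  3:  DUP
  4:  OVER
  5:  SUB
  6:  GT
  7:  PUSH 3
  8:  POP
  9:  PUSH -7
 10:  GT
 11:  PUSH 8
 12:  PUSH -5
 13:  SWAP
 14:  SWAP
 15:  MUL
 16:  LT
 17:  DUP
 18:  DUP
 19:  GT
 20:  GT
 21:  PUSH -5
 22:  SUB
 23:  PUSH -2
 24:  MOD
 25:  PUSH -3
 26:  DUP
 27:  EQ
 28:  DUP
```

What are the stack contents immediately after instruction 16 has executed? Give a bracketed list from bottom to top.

PUSH -5  [-5]
NEG      [5]
DUP      [5, 5]
OVER     [5, 5, 5]
SUB      [5, 0]
GT       [1]
PUSH 3   [1, 3]
POP      [1]
PUSH -7  [1, -7]
GT       [1]
PUSH 8   [1, 8]
PUSH -5  [1, 8, -5]
SWAP     [1, -5, 8]
SWAP     [1, 8, -5]
MUL      [1, -40]
LT       [0]

[0]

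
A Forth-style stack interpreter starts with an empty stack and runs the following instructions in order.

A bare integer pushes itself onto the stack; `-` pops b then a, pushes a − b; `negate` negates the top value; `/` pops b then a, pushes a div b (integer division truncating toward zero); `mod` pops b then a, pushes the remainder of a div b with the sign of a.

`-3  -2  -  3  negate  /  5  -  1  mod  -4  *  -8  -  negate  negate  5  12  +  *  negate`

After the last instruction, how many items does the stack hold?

-3     -> [-3]
-2     -> [-3, -2]
-      -> [-1]
3      -> [-1, 3]
negate -> [-1, -3]
/      -> [0]
5      -> [0, 5]
-      -> [-5]
1      -> [-5, 1]
mod    -> [0]
-4     -> [0, -4]
*      -> [0]
-8     -> [0, -8]
-      -> [8]
negate -> [-8]
negate -> [8]
5      -> [8, 5]
12     -> [8, 5, 12]
+      -> [8, 17]
*      -> [136]
negate -> [-136]

1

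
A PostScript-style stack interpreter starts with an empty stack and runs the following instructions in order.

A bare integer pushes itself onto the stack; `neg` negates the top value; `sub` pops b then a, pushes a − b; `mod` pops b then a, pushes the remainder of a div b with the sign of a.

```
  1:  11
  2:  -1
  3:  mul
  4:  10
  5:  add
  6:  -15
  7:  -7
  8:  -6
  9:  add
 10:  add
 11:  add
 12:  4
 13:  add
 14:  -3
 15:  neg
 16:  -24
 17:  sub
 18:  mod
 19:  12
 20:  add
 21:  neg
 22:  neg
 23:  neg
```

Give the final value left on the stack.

13

11   [11]
-1   [11, -1]
mul  [-11]
10   [-11, 10]
add  [-1]
-15  [-1, -15]
-7   [-1, -15, -7]
-6   [-1, -15, -7, -6]
add  [-1, -15, -13]
add  [-1, -28]
add  [-29]
4    [-29, 4]
add  [-25]
-3   [-25, -3]
neg  [-25, 3]
-24  [-25, 3, -24]
sub  [-25, 27]
mod  [-25]
12   [-25, 12]
add  [-13]
neg  [13]
neg  [-13]
neg  [13]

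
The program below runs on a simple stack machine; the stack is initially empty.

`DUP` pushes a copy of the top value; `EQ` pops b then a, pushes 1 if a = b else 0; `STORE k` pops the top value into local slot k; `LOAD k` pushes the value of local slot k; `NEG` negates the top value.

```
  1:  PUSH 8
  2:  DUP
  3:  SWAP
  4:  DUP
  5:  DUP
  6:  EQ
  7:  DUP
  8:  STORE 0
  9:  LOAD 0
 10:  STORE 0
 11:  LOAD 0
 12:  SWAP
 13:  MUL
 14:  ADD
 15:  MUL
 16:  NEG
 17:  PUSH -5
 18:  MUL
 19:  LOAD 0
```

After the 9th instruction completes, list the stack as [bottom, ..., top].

PUSH 8  → 8
DUP     → 8 8
SWAP    → 8 8
DUP     → 8 8 8
DUP     → 8 8 8 8
EQ      → 8 8 1
DUP     → 8 8 1 1
STORE 0 → 8 8 1
LOAD 0  → 8 8 1 1

[8, 8, 1, 1]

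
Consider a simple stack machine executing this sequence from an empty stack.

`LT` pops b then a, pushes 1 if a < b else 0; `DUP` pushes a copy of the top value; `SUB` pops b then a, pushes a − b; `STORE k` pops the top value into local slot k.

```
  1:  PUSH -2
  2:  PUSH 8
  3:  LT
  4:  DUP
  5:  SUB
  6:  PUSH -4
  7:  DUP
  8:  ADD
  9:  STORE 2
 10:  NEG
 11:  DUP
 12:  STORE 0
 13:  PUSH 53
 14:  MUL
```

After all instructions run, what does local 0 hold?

0

PUSH -2 -> -2
PUSH 8  -> -2 8
LT      -> 1
DUP     -> 1 1
SUB     -> 0
PUSH -4 -> 0 -4
DUP     -> 0 -4 -4
ADD     -> 0 -8
STORE 2 -> 0
NEG     -> 0
DUP     -> 0 0
STORE 0 -> 0
PUSH 53 -> 0 53
MUL     -> 0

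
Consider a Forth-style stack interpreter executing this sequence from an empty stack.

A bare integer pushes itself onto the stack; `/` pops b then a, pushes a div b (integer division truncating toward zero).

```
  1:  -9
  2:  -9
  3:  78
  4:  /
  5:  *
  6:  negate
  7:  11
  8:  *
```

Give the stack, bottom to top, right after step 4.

[-9, 0]

-9 -> [-9]
-9 -> [-9, -9]
78 -> [-9, -9, 78]
/  -> [-9, 0]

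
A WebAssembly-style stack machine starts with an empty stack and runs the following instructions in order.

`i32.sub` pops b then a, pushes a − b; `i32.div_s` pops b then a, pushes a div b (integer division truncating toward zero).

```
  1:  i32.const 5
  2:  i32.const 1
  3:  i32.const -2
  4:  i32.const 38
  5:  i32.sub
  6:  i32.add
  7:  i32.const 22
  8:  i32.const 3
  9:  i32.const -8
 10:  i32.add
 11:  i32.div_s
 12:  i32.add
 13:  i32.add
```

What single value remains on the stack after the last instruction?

i32.const 5  -> 5
i32.const 1  -> 5 1
i32.const -2 -> 5 1 -2
i32.const 38 -> 5 1 -2 38
i32.sub      -> 5 1 -40
i32.add      -> 5 -39
i32.const 22 -> 5 -39 22
i32.const 3  -> 5 -39 22 3
i32.const -8 -> 5 -39 22 3 -8
i32.add      -> 5 -39 22 -5
i32.div_s    -> 5 -39 -4
i32.add      -> 5 -43
i32.add      -> -38

-38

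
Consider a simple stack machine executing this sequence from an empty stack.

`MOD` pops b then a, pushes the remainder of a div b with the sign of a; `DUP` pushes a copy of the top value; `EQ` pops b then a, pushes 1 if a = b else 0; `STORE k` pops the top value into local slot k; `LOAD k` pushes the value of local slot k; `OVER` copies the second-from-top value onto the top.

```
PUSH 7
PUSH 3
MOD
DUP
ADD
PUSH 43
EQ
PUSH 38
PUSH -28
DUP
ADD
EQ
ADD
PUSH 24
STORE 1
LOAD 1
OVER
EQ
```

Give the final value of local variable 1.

PUSH 7   → [7]
PUSH 3   → [7, 3]
MOD      → [1]
DUP      → [1, 1]
ADD      → [2]
PUSH 43  → [2, 43]
EQ       → [0]
PUSH 38  → [0, 38]
PUSH -28 → [0, 38, -28]
DUP      → [0, 38, -28, -28]
ADD      → [0, 38, -56]
EQ       → [0, 0]
ADD      → [0]
PUSH 24  → [0, 24]
STORE 1  → [0]
LOAD 1   → [0, 24]
OVER     → [0, 24, 0]
EQ       → [0, 0]

24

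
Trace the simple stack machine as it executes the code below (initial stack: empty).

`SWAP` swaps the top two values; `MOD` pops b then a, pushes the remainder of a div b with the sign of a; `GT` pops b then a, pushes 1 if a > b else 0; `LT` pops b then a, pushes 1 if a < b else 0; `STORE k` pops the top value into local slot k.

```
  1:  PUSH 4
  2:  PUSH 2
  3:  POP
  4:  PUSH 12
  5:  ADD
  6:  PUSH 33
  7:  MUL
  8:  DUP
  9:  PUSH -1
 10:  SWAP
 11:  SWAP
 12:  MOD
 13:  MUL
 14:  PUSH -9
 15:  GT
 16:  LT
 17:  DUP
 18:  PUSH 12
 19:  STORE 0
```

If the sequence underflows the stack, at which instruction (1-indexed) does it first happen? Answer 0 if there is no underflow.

16

PUSH 4  -> 4
PUSH 2  -> 4 2
POP     -> 4
PUSH 12 -> 4 12
ADD     -> 16
PUSH 33 -> 16 33
MUL     -> 528
DUP     -> 528 528
PUSH -1 -> 528 528 -1
SWAP    -> 528 -1 528
SWAP    -> 528 528 -1
MOD     -> 528 0
MUL     -> 0
PUSH -9 -> 0 -9
GT      -> 1
LT  — needs 2 operands, stack has 1 → underflow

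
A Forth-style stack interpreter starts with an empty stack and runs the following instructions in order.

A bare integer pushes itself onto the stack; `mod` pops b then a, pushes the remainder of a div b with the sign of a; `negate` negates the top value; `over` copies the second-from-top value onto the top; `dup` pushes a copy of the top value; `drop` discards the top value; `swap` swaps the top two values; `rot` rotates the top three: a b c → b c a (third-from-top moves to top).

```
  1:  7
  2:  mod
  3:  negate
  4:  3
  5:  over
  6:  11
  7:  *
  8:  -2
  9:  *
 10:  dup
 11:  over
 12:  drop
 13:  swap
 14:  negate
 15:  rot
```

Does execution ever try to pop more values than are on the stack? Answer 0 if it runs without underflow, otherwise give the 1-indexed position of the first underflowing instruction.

2

7 → 7
mod  — needs 2 operands, stack has 1 → underflow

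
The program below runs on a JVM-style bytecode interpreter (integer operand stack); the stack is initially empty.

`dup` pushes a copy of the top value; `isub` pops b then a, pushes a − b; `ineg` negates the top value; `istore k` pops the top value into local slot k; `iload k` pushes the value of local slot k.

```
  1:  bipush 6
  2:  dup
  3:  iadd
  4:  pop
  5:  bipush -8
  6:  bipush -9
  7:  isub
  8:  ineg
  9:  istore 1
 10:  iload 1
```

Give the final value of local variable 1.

bipush 6  -> 6
dup       -> 6 6
iadd      -> 12
pop       -> (empty)
bipush -8 -> -8
bipush -9 -> -8 -9
isub      -> 1
ineg      -> -1
istore 1  -> (empty)
iload 1   -> -1

-1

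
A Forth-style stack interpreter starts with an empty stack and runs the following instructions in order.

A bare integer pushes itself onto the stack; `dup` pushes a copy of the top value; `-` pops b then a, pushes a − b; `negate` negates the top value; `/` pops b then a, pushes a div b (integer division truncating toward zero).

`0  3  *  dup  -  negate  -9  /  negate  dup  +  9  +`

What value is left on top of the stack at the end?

9

0      : 0
3      : 0 3
*      : 0
dup    : 0 0
-      : 0
negate : 0
-9     : 0 -9
/      : 0
negate : 0
dup    : 0 0
+      : 0
9      : 0 9
+      : 9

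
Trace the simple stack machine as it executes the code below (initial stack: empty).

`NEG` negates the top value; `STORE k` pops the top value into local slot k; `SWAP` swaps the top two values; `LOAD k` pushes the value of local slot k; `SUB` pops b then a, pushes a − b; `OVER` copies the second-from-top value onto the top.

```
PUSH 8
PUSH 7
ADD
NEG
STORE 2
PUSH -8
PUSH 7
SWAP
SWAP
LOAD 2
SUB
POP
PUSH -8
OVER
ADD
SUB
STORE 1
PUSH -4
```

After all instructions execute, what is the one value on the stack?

-4

PUSH 8   [8]
PUSH 7   [8, 7]
ADD      [15]
NEG      [-15]
STORE 2  []
PUSH -8  [-8]
PUSH 7   [-8, 7]
SWAP     [7, -8]
SWAP     [-8, 7]
LOAD 2   [-8, 7, -15]
SUB      [-8, 22]
POP      [-8]
PUSH -8  [-8, -8]
OVER     [-8, -8, -8]
ADD      [-8, -16]
SUB      [8]
STORE 1  []
PUSH -4  [-4]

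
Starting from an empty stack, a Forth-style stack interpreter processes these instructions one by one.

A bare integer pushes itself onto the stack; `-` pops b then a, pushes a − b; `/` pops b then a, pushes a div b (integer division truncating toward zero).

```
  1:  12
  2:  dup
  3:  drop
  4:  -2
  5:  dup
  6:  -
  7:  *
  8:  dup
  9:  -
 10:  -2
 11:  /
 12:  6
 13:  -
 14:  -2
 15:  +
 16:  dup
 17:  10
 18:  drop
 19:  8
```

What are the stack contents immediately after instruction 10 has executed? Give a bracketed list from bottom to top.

[0, -2]

12    [12]
dup   [12, 12]
drop  [12]
-2    [12, -2]
dup   [12, -2, -2]
-     [12, 0]
*     [0]
dup   [0, 0]
-     [0]
-2    [0, -2]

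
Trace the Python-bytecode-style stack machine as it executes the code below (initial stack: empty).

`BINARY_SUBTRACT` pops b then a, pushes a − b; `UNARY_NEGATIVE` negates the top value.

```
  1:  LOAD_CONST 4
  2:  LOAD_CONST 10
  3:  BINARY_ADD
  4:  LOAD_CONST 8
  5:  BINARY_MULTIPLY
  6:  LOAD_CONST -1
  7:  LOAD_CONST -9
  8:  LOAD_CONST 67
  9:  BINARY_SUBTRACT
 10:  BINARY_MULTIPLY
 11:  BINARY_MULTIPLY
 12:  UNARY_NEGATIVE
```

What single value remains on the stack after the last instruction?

LOAD_CONST 4    → [4]
LOAD_CONST 10   → [4, 10]
BINARY_ADD      → [14]
LOAD_CONST 8    → [14, 8]
BINARY_MULTIPLY → [112]
LOAD_CONST -1   → [112, -1]
LOAD_CONST -9   → [112, -1, -9]
LOAD_CONST 67   → [112, -1, -9, 67]
BINARY_SUBTRACT → [112, -1, -76]
BINARY_MULTIPLY → [112, 76]
BINARY_MULTIPLY → [8512]
UNARY_NEGATIVE  → [-8512]

-8512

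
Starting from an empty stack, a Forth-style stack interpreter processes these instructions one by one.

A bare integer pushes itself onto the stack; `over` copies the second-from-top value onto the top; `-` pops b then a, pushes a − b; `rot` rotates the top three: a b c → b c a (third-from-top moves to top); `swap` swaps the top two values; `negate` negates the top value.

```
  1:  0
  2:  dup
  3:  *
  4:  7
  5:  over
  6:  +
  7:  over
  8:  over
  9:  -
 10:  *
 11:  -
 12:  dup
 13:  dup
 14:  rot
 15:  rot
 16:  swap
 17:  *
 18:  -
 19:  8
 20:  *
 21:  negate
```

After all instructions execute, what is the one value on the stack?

18816

0       0
dup     0 0
*       0
7       0 7
over    0 7 0
+       0 7
over    0 7 0
over    0 7 0 7
-       0 7 -7
*       0 -49
-       49
dup     49 49
dup     49 49 49
rot     49 49 49
rot     49 49 49
swap    49 49 49
*       49 2401
-       -2352
8       -2352 8
*       -18816
negate  18816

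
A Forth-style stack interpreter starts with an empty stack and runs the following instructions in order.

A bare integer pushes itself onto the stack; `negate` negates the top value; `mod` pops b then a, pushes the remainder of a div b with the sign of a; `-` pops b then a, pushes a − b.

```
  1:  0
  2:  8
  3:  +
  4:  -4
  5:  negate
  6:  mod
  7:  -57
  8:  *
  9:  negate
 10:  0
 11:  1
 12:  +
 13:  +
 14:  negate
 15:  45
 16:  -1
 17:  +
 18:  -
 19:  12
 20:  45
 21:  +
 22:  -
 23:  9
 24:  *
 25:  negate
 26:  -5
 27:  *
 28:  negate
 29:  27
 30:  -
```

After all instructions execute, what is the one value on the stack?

0      → [0]
8      → [0, 8]
+      → [8]
-4     → [8, -4]
negate → [8, 4]
mod    → [0]
-57    → [0, -57]
*      → [0]
negate → [0]
0      → [0, 0]
1      → [0, 0, 1]
+      → [0, 1]
+      → [1]
negate → [-1]
45     → [-1, 45]
-1     → [-1, 45, -1]
+      → [-1, 44]
-      → [-45]
12     → [-45, 12]
45     → [-45, 12, 45]
+      → [-45, 57]
-      → [-102]
9      → [-102, 9]
*      → [-918]
negate → [918]
-5     → [918, -5]
*      → [-4590]
negate → [4590]
27     → [4590, 27]
-      → [4563]

4563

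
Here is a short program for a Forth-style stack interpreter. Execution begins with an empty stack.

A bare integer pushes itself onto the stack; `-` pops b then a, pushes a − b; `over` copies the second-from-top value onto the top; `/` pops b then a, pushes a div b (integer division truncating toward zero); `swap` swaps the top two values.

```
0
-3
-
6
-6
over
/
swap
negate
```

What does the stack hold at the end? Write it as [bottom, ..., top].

0      → 0
-3     → 0 -3
-      → 3
6      → 3 6
-6     → 3 6 -6
over   → 3 6 -6 6
/      → 3 6 -1
swap   → 3 -1 6
negate → 3 -1 -6

[3, -1, -6]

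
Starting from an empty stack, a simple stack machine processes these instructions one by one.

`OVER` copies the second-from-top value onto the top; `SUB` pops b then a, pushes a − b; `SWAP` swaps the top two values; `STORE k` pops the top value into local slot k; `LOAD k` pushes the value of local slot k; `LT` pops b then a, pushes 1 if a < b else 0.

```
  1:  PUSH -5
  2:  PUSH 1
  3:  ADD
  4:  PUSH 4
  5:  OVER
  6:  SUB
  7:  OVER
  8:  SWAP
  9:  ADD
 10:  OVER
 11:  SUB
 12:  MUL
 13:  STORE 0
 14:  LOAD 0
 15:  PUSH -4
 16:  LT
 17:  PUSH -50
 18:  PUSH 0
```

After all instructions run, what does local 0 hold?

PUSH -5  -> [-5]
PUSH 1   -> [-5, 1]
ADD      -> [-4]
PUSH 4   -> [-4, 4]
OVER     -> [-4, 4, -4]
SUB      -> [-4, 8]
OVER     -> [-4, 8, -4]
SWAP     -> [-4, -4, 8]
ADD      -> [-4, 4]
OVER     -> [-4, 4, -4]
SUB      -> [-4, 8]
MUL      -> [-32]
STORE 0  -> []
LOAD 0   -> [-32]
PUSH -4  -> [-32, -4]
LT       -> [1]
PUSH -50 -> [1, -50]
PUSH 0   -> [1, -50, 0]

-32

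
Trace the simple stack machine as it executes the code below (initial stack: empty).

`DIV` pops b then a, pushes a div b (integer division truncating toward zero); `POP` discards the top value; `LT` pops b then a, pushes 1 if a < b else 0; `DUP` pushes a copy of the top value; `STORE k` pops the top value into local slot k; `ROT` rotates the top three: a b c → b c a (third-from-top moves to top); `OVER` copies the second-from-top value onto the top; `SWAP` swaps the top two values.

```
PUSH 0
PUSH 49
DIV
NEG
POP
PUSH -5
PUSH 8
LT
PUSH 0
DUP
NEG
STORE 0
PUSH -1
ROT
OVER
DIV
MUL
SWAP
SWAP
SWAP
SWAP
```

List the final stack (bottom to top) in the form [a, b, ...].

[0, 1]

PUSH 0  -> 0
PUSH 49 -> 0 49
DIV     -> 0
NEG     -> 0
POP     -> (empty)
PUSH -5 -> -5
PUSH 8  -> -5 8
LT      -> 1
PUSH 0  -> 1 0
DUP     -> 1 0 0
NEG     -> 1 0 0
STORE 0 -> 1 0
PUSH -1 -> 1 0 -1
ROT     -> 0 -1 1
OVER    -> 0 -1 1 -1
DIV     -> 0 -1 -1
MUL     -> 0 1
SWAP    -> 1 0
SWAP    -> 0 1
SWAP    -> 1 0
SWAP    -> 0 1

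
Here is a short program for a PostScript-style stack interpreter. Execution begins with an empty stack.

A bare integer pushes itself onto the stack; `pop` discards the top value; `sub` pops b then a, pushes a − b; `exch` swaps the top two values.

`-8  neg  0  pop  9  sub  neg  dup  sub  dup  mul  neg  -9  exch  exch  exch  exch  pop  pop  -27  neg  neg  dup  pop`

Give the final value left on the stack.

-27

-8   → -8
neg  → 8
0    → 8 0
pop  → 8
9    → 8 9
sub  → -1
neg  → 1
dup  → 1 1
sub  → 0
dup  → 0 0
mul  → 0
neg  → 0
-9   → 0 -9
exch → -9 0
exch → 0 -9
exch → -9 0
exch → 0 -9
pop  → 0
pop  → (empty)
-27  → -27
neg  → 27
neg  → -27
dup  → -27 -27
pop  → -27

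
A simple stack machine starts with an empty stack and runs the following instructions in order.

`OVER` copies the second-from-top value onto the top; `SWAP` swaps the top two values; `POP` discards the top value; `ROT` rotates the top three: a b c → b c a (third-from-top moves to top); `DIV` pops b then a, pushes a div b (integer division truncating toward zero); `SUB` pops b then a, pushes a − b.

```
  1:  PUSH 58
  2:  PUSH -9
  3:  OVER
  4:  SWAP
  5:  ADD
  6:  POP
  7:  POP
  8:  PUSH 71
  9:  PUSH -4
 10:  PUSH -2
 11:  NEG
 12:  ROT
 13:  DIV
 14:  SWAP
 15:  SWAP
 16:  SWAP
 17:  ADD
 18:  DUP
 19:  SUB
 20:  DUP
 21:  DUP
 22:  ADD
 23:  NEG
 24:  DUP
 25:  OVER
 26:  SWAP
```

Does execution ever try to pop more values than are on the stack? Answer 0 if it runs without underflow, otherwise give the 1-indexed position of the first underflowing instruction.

0

PUSH 58 -> 58
PUSH -9 -> 58 -9
OVER    -> 58 -9 58
SWAP    -> 58 58 -9
ADD     -> 58 49
POP     -> 58
POP     -> (empty)
PUSH 71 -> 71
PUSH -4 -> 71 -4
PUSH -2 -> 71 -4 -2
NEG     -> 71 -4 2
ROT     -> -4 2 71
DIV     -> -4 0
SWAP    -> 0 -4
SWAP    -> -4 0
SWAP    -> 0 -4
ADD     -> -4
DUP     -> -4 -4
SUB     -> 0
DUP     -> 0 0
DUP     -> 0 0 0
ADD     -> 0 0
NEG     -> 0 0
DUP     -> 0 0 0
OVER    -> 0 0 0 0
SWAP    -> 0 0 0 0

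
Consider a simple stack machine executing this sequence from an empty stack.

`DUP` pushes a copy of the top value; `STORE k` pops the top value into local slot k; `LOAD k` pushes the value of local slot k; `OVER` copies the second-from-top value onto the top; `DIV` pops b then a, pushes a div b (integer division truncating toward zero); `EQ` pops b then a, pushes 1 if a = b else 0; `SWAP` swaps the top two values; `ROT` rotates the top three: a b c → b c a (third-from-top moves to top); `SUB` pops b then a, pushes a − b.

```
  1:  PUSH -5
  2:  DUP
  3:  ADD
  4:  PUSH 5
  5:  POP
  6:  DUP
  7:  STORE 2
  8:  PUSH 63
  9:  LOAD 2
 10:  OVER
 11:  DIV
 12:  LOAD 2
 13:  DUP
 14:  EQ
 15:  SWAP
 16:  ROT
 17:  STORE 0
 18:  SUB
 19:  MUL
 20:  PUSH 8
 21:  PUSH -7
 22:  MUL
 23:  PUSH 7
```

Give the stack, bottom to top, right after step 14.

[-10, 63, 0, 1]

PUSH -5 : [-5]
DUP     : [-5, -5]
ADD     : [-10]
PUSH 5  : [-10, 5]
POP     : [-10]
DUP     : [-10, -10]
STORE 2 : [-10]
PUSH 63 : [-10, 63]
LOAD 2  : [-10, 63, -10]
OVER    : [-10, 63, -10, 63]
DIV     : [-10, 63, 0]
LOAD 2  : [-10, 63, 0, -10]
DUP     : [-10, 63, 0, -10, -10]
EQ      : [-10, 63, 0, 1]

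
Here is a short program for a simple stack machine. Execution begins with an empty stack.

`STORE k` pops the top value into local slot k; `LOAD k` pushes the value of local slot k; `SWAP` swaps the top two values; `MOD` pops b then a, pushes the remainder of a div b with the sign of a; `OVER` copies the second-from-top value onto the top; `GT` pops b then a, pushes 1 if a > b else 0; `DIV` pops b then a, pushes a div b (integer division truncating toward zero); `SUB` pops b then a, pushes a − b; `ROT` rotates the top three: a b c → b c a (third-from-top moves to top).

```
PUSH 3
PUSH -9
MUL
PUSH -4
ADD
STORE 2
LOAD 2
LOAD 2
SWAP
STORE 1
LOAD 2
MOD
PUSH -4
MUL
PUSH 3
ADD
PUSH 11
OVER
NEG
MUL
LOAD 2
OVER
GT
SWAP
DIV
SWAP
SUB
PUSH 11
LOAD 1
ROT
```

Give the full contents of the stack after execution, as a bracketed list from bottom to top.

[11, -31, -3]

PUSH 3  : 3
PUSH -9 : 3 -9
MUL     : -27
PUSH -4 : -27 -4
ADD     : -31
STORE 2 : (empty)
LOAD 2  : -31
LOAD 2  : -31 -31
SWAP    : -31 -31
STORE 1 : -31
LOAD 2  : -31 -31
MOD     : 0
PUSH -4 : 0 -4
MUL     : 0
PUSH 3  : 0 3
ADD     : 3
PUSH 11 : 3 11
OVER    : 3 11 3
NEG     : 3 11 -3
MUL     : 3 -33
LOAD 2  : 3 -33 -31
OVER    : 3 -33 -31 -33
GT      : 3 -33 1
SWAP    : 3 1 -33
DIV     : 3 0
SWAP    : 0 3
SUB     : -3
PUSH 11 : -3 11
LOAD 1  : -3 11 -31
ROT     : 11 -31 -3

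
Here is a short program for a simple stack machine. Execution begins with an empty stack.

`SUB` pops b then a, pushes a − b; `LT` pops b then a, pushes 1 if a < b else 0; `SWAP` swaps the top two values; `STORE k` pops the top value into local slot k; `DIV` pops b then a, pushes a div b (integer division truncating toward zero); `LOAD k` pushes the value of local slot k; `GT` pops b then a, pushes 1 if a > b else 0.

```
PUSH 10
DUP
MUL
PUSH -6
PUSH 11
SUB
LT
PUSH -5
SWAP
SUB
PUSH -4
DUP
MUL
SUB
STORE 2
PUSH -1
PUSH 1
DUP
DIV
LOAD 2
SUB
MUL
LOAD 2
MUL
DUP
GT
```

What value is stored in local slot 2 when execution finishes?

-21

PUSH 10 → [10]
DUP     → [10, 10]
MUL     → [100]
PUSH -6 → [100, -6]
PUSH 11 → [100, -6, 11]
SUB     → [100, -17]
LT      → [0]
PUSH -5 → [0, -5]
SWAP    → [-5, 0]
SUB     → [-5]
PUSH -4 → [-5, -4]
DUP     → [-5, -4, -4]
MUL     → [-5, 16]
SUB     → [-21]
STORE 2 → []
PUSH -1 → [-1]
PUSH 1  → [-1, 1]
DUP     → [-1, 1, 1]
DIV     → [-1, 1]
LOAD 2  → [-1, 1, -21]
SUB     → [-1, 22]
MUL     → [-22]
LOAD 2  → [-22, -21]
MUL     → [462]
DUP     → [462, 462]
GT      → [0]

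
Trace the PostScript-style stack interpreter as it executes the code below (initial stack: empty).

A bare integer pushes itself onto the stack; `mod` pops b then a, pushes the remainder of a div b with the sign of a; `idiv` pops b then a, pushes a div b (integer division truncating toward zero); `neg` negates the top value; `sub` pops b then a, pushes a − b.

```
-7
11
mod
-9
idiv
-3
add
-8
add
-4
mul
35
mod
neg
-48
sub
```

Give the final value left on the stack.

39

-7   → [-7]
11   → [-7, 11]
mod  → [-7]
-9   → [-7, -9]
idiv → [0]
-3   → [0, -3]
add  → [-3]
-8   → [-3, -8]
add  → [-11]
-4   → [-11, -4]
mul  → [44]
35   → [44, 35]
mod  → [9]
neg  → [-9]
-48  → [-9, -48]
sub  → [39]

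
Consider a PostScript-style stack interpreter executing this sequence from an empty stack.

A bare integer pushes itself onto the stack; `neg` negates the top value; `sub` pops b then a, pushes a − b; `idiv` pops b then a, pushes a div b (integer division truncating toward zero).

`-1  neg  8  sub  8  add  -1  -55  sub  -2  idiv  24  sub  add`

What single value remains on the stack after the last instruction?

-50

-1   → -1
neg  → 1
8    → 1 8
sub  → -7
8    → -7 8
add  → 1
-1   → 1 -1
-55  → 1 -1 -55
sub  → 1 54
-2   → 1 54 -2
idiv → 1 -27
24   → 1 -27 24
sub  → 1 -51
add  → -50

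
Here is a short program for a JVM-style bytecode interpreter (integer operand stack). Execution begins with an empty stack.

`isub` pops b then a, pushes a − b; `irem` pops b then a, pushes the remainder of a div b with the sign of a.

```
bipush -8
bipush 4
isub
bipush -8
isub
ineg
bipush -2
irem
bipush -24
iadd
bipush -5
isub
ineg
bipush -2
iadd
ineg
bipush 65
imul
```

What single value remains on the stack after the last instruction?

bipush -8   -8
bipush 4    -8 4
isub        -12
bipush -8   -12 -8
isub        -4
ineg        4
bipush -2   4 -2
irem        0
bipush -24  0 -24
iadd        -24
bipush -5   -24 -5
isub        -19
ineg        19
bipush -2   19 -2
iadd        17
ineg        -17
bipush 65   -17 65
imul        -1105

-1105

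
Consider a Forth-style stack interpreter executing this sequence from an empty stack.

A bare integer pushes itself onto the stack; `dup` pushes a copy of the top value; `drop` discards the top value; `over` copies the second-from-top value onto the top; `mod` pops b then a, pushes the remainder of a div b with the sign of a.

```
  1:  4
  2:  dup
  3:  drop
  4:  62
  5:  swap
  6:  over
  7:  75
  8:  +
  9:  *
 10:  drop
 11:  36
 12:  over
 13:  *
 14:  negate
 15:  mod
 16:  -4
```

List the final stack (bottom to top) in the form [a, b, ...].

4      -> [4]
dup    -> [4, 4]
drop   -> [4]
62     -> [4, 62]
swap   -> [62, 4]
over   -> [62, 4, 62]
75     -> [62, 4, 62, 75]
+      -> [62, 4, 137]
*      -> [62, 548]
drop   -> [62]
36     -> [62, 36]
over   -> [62, 36, 62]
*      -> [62, 2232]
negate -> [62, -2232]
mod    -> [62]
-4     -> [62, -4]

[62, -4]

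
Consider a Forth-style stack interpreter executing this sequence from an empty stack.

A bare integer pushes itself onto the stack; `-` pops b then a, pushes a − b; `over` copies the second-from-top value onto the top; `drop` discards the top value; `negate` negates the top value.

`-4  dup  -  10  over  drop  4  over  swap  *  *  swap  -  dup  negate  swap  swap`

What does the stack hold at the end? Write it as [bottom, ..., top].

[400, -400]

-4     -> -4
dup    -> -4 -4
-      -> 0
10     -> 0 10
over   -> 0 10 0
drop   -> 0 10
4      -> 0 10 4
over   -> 0 10 4 10
swap   -> 0 10 10 4
*      -> 0 10 40
*      -> 0 400
swap   -> 400 0
-      -> 400
dup    -> 400 400
negate -> 400 -400
swap   -> -400 400
swap   -> 400 -400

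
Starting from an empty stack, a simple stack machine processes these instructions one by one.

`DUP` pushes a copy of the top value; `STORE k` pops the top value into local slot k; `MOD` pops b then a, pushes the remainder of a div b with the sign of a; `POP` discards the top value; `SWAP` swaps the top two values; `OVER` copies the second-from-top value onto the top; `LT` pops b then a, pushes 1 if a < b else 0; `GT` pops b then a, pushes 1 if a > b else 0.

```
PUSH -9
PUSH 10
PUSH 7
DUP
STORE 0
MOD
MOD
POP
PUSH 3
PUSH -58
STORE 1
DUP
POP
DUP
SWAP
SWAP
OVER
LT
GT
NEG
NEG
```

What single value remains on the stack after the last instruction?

1

PUSH -9   [-9]
PUSH 10   [-9, 10]
PUSH 7    [-9, 10, 7]
DUP       [-9, 10, 7, 7]
STORE 0   [-9, 10, 7]
MOD       [-9, 3]
MOD       [0]
POP       []
PUSH 3    [3]
PUSH -58  [3, -58]
STORE 1   [3]
DUP       [3, 3]
POP       [3]
DUP       [3, 3]
SWAP      [3, 3]
SWAP      [3, 3]
OVER      [3, 3, 3]
LT        [3, 0]
GT        [1]
NEG       [-1]
NEG       [1]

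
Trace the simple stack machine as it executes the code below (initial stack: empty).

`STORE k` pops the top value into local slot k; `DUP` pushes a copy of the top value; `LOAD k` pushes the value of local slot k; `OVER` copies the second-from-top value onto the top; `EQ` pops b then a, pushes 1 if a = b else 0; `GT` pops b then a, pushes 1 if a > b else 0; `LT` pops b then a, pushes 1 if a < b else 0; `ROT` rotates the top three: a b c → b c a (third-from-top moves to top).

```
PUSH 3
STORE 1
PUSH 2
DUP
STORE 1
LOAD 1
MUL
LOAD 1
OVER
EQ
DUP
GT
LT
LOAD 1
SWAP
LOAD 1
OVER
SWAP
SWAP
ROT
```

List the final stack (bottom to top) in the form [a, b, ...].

PUSH 3  -> [3]
STORE 1 -> []
PUSH 2  -> [2]
DUP     -> [2, 2]
STORE 1 -> [2]
LOAD 1  -> [2, 2]
MUL     -> [4]
LOAD 1  -> [4, 2]
OVER    -> [4, 2, 4]
EQ      -> [4, 0]
DUP     -> [4, 0, 0]
GT      -> [4, 0]
LT      -> [0]
LOAD 1  -> [0, 2]
SWAP    -> [2, 0]
LOAD 1  -> [2, 0, 2]
OVER    -> [2, 0, 2, 0]
SWAP    -> [2, 0, 0, 2]
SWAP    -> [2, 0, 2, 0]
ROT     -> [2, 2, 0, 0]

[2, 2, 0, 0]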